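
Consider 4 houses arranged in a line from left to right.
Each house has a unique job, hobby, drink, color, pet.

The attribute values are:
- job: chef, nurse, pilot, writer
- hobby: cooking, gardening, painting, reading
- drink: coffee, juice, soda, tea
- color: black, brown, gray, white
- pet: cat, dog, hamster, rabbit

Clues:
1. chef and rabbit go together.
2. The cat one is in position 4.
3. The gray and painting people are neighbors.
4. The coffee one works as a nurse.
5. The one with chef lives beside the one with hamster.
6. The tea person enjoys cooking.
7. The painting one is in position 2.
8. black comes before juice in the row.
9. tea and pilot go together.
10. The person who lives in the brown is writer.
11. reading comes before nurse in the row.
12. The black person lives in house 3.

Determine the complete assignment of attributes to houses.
Solution:

House | Job | Hobby | Drink | Color | Pet
-----------------------------------------
  1   | chef | reading | soda | gray | rabbit
  2   | nurse | painting | coffee | white | hamster
  3   | pilot | cooking | tea | black | dog
  4   | writer | gardening | juice | brown | cat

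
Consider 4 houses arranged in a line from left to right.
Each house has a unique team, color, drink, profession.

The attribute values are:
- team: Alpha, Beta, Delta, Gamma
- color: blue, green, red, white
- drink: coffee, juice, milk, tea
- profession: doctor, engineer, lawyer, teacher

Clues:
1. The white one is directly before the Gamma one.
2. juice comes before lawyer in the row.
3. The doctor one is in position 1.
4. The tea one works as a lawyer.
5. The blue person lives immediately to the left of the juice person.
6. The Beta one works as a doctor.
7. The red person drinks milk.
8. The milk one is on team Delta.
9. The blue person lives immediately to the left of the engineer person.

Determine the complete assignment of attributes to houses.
Solution:

House | Team | Color | Drink | Profession
-----------------------------------------
  1   | Beta | blue | coffee | doctor
  2   | Alpha | white | juice | engineer
  3   | Gamma | green | tea | lawyer
  4   | Delta | red | milk | teacher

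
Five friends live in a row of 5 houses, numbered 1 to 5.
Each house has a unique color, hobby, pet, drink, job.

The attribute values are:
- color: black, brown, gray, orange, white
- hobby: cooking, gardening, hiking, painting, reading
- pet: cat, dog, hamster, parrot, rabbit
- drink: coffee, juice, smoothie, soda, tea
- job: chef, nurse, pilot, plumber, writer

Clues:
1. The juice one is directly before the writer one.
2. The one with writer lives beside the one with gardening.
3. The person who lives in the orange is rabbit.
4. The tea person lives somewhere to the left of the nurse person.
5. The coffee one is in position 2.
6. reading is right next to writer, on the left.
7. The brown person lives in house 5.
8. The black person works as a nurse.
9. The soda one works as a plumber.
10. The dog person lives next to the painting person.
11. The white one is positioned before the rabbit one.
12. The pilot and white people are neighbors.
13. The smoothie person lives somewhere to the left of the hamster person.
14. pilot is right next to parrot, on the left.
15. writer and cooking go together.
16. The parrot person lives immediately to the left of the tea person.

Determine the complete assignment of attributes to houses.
Solution:

House | Color | Hobby | Pet | Drink | Job
-----------------------------------------
  1   | gray | reading | cat | juice | pilot
  2   | white | cooking | parrot | coffee | writer
  3   | orange | gardening | rabbit | tea | chef
  4   | black | hiking | dog | smoothie | nurse
  5   | brown | painting | hamster | soda | plumber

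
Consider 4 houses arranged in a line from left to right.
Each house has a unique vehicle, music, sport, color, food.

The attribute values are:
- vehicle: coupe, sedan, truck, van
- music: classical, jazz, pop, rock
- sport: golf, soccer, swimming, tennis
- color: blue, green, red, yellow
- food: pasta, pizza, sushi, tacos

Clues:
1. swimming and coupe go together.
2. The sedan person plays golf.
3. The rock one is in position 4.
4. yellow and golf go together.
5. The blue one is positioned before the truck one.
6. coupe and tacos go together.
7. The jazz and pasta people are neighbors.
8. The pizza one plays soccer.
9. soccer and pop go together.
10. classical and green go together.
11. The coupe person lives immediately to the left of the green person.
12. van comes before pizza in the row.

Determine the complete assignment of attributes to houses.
Solution:

House | Vehicle | Music | Sport | Color | Food
----------------------------------------------
  1   | coupe | jazz | swimming | blue | tacos
  2   | van | classical | tennis | green | pasta
  3   | truck | pop | soccer | red | pizza
  4   | sedan | rock | golf | yellow | sushi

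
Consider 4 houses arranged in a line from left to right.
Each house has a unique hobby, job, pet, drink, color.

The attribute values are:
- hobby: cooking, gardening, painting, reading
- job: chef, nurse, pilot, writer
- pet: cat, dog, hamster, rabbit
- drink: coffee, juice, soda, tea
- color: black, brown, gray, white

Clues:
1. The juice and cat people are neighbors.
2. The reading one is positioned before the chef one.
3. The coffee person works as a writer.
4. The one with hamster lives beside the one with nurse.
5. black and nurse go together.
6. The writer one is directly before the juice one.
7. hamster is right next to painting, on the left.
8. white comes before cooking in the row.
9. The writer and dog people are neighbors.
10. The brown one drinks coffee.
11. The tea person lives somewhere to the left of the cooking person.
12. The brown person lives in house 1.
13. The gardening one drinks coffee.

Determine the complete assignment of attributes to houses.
Solution:

House | Hobby | Job | Pet | Drink | Color
-----------------------------------------
  1   | gardening | writer | hamster | coffee | brown
  2   | painting | nurse | dog | juice | black
  3   | reading | pilot | cat | tea | white
  4   | cooking | chef | rabbit | soda | gray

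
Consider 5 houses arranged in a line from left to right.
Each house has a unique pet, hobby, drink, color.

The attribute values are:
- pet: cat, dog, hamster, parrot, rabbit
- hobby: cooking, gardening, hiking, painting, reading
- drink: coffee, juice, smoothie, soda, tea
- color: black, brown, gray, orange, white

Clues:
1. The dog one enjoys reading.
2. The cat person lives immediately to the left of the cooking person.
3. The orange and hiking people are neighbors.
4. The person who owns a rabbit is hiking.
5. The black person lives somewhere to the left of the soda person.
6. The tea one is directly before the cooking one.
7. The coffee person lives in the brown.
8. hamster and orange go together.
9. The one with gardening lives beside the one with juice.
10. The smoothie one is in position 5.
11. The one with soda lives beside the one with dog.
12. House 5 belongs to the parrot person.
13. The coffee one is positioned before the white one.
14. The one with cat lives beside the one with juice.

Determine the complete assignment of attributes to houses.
Solution:

House | Pet | Hobby | Drink | Color
-----------------------------------
  1   | cat | gardening | tea | black
  2   | hamster | cooking | juice | orange
  3   | rabbit | hiking | soda | gray
  4   | dog | reading | coffee | brown
  5   | parrot | painting | smoothie | white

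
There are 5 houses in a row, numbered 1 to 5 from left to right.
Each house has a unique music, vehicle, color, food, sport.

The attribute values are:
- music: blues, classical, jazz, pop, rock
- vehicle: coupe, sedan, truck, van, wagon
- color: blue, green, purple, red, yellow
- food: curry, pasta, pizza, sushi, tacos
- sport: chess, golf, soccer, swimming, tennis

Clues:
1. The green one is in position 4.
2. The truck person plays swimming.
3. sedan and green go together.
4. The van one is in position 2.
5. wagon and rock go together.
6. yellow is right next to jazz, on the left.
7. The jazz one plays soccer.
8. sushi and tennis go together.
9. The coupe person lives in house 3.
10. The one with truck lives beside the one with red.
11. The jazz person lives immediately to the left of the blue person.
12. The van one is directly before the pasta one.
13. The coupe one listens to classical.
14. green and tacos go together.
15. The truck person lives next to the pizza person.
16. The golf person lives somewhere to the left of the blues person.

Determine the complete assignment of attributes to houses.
Solution:

House | Music | Vehicle | Color | Food | Sport
----------------------------------------------
  1   | pop | truck | yellow | curry | swimming
  2   | jazz | van | red | pizza | soccer
  3   | classical | coupe | blue | pasta | golf
  4   | blues | sedan | green | tacos | chess
  5   | rock | wagon | purple | sushi | tennis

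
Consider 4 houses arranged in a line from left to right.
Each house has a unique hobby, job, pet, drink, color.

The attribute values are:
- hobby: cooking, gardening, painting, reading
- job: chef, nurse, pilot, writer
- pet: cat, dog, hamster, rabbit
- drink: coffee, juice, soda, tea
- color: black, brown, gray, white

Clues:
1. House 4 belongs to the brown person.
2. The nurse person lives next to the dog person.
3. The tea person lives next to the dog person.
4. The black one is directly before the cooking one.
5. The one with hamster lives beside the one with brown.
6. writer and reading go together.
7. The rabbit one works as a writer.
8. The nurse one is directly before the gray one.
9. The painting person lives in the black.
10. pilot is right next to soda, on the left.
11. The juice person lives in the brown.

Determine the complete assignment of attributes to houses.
Solution:

House | Hobby | Job | Pet | Drink | Color
-----------------------------------------
  1   | painting | nurse | cat | tea | black
  2   | cooking | pilot | dog | coffee | gray
  3   | gardening | chef | hamster | soda | white
  4   | reading | writer | rabbit | juice | brown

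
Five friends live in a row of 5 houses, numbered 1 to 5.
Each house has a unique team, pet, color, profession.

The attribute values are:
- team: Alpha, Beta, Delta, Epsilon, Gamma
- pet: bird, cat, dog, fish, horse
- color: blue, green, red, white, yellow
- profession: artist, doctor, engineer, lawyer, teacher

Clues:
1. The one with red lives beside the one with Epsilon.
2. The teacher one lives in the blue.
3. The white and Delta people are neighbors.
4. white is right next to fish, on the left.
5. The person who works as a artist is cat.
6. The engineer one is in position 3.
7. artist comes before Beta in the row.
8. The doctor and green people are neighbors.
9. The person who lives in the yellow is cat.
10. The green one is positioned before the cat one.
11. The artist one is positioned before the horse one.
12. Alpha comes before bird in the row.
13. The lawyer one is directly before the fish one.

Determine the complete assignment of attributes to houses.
Solution:

House | Team | Pet | Color | Profession
---------------------------------------
  1   | Alpha | dog | white | lawyer
  2   | Delta | fish | red | doctor
  3   | Epsilon | bird | green | engineer
  4   | Gamma | cat | yellow | artist
  5   | Beta | horse | blue | teacher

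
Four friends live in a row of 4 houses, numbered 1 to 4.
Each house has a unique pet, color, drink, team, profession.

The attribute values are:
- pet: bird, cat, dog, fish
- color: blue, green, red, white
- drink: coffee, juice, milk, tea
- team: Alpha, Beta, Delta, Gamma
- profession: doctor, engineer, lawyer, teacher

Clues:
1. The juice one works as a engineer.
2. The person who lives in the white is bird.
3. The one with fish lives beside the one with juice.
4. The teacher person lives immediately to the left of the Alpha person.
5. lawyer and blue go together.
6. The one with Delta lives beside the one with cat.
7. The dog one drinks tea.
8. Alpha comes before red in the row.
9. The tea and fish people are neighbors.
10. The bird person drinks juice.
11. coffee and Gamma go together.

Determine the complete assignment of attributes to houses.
Solution:

House | Pet | Color | Drink | Team | Profession
-----------------------------------------------
  1   | dog | green | tea | Beta | teacher
  2   | fish | blue | milk | Alpha | lawyer
  3   | bird | white | juice | Delta | engineer
  4   | cat | red | coffee | Gamma | doctor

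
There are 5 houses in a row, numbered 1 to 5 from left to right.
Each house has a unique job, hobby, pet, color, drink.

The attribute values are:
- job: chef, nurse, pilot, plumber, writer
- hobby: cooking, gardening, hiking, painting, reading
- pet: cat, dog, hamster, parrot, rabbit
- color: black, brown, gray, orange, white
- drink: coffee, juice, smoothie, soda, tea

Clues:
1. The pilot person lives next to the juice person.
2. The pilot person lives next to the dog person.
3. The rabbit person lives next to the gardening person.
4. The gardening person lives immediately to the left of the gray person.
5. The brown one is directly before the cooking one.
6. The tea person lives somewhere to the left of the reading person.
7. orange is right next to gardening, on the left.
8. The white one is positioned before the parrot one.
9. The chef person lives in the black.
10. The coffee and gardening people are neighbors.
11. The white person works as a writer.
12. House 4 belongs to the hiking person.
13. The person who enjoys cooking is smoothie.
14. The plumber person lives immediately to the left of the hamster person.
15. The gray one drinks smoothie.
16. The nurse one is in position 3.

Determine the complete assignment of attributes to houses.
Solution:

House | Job | Hobby | Pet | Color | Drink
-----------------------------------------
  1   | pilot | painting | rabbit | orange | coffee
  2   | plumber | gardening | dog | brown | juice
  3   | nurse | cooking | hamster | gray | smoothie
  4   | writer | hiking | cat | white | tea
  5   | chef | reading | parrot | black | soda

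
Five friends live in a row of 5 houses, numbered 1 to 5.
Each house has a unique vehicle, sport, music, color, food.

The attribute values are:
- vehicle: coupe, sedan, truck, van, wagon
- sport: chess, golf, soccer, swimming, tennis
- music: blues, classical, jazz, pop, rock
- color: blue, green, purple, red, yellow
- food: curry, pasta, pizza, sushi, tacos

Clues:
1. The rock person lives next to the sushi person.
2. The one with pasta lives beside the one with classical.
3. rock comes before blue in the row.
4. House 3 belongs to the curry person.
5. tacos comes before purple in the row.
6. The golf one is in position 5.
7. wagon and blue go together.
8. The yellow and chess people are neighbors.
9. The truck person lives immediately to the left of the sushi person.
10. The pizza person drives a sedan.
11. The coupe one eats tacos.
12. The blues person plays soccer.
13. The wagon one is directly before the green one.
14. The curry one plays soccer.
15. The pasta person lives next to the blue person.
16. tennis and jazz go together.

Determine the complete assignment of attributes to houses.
Solution:

House | Vehicle | Sport | Music | Color | Food
----------------------------------------------
  1   | truck | swimming | rock | yellow | pasta
  2   | wagon | chess | classical | blue | sushi
  3   | van | soccer | blues | green | curry
  4   | coupe | tennis | jazz | red | tacos
  5   | sedan | golf | pop | purple | pizza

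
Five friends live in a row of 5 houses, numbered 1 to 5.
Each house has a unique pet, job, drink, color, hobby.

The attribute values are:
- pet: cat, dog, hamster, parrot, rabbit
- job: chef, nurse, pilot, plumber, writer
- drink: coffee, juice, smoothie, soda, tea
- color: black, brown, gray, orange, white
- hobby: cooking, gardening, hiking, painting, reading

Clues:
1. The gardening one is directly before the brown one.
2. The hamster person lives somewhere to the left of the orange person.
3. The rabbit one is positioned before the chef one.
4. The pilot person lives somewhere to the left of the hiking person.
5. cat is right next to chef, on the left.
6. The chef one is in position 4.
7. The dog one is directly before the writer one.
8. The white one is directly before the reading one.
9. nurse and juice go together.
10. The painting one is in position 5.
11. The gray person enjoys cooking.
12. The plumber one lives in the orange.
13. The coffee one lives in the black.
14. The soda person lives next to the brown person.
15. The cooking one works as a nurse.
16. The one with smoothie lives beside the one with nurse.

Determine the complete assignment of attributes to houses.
Solution:

House | Pet | Job | Drink | Color | Hobby
-----------------------------------------
  1   | dog | pilot | soda | white | gardening
  2   | rabbit | writer | smoothie | brown | reading
  3   | cat | nurse | juice | gray | cooking
  4   | hamster | chef | coffee | black | hiking
  5   | parrot | plumber | tea | orange | painting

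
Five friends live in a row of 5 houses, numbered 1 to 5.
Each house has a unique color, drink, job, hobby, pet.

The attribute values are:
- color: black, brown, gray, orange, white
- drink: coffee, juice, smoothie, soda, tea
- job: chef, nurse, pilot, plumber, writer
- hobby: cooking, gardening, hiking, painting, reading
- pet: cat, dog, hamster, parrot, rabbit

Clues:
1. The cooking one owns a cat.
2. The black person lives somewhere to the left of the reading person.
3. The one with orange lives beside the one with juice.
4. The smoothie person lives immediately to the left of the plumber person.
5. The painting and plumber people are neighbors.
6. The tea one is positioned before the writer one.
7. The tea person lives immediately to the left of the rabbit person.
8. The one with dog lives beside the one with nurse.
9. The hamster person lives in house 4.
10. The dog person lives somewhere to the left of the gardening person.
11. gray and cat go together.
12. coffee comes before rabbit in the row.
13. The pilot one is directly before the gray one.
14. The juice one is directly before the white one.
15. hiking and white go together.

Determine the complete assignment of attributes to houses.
Solution:

House | Color | Drink | Job | Hobby | Pet
-----------------------------------------
  1   | orange | smoothie | pilot | painting | parrot
  2   | gray | juice | plumber | cooking | cat
  3   | white | coffee | chef | hiking | dog
  4   | black | tea | nurse | gardening | hamster
  5   | brown | soda | writer | reading | rabbit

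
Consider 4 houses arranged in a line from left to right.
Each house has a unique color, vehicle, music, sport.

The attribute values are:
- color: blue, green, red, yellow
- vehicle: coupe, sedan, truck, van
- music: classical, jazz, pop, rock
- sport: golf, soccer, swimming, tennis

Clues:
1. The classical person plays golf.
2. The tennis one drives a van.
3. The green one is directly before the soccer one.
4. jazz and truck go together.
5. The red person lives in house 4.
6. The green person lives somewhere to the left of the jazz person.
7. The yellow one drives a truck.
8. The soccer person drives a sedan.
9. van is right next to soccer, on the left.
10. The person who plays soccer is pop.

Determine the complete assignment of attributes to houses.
Solution:

House | Color | Vehicle | Music | Sport
---------------------------------------
  1   | green | van | rock | tennis
  2   | blue | sedan | pop | soccer
  3   | yellow | truck | jazz | swimming
  4   | red | coupe | classical | golf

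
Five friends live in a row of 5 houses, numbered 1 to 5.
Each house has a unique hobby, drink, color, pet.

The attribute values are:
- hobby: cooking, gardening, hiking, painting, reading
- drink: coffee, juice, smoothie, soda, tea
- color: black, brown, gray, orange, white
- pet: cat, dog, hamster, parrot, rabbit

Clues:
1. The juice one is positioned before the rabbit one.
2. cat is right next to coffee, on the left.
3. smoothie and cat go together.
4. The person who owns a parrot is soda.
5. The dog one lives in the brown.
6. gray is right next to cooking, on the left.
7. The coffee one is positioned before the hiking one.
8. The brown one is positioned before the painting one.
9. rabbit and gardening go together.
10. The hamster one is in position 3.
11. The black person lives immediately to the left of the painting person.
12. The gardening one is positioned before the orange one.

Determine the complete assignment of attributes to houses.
Solution:

House | Hobby | Drink | Color | Pet
-----------------------------------
  1   | reading | smoothie | gray | cat
  2   | cooking | coffee | brown | dog
  3   | hiking | juice | white | hamster
  4   | gardening | tea | black | rabbit
  5   | painting | soda | orange | parrot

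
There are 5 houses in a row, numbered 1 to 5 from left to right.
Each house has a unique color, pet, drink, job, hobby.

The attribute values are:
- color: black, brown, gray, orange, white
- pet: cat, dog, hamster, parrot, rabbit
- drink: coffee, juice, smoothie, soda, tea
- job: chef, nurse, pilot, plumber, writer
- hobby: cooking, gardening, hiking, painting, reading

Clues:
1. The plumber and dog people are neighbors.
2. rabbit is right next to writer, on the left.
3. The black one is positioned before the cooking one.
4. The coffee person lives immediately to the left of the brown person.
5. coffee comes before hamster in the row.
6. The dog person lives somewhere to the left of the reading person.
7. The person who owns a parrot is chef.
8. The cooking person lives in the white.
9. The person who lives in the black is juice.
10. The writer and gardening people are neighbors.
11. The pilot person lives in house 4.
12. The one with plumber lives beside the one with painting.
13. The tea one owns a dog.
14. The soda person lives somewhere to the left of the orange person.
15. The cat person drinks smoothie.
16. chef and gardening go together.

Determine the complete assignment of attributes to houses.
Solution:

House | Color | Pet | Drink | Job | Hobby
-----------------------------------------
  1   | gray | rabbit | coffee | plumber | hiking
  2   | brown | dog | tea | writer | painting
  3   | black | parrot | juice | chef | gardening
  4   | white | hamster | soda | pilot | cooking
  5   | orange | cat | smoothie | nurse | reading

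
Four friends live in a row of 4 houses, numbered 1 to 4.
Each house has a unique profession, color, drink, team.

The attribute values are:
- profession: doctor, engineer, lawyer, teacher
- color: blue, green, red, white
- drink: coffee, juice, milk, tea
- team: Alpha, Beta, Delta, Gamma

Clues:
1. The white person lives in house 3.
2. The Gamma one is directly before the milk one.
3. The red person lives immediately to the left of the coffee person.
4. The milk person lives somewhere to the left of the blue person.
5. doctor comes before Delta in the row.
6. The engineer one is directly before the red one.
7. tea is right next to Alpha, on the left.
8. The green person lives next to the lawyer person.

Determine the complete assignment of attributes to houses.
Solution:

House | Profession | Color | Drink | Team
-----------------------------------------
  1   | engineer | green | tea | Gamma
  2   | lawyer | red | milk | Alpha
  3   | doctor | white | coffee | Beta
  4   | teacher | blue | juice | Delta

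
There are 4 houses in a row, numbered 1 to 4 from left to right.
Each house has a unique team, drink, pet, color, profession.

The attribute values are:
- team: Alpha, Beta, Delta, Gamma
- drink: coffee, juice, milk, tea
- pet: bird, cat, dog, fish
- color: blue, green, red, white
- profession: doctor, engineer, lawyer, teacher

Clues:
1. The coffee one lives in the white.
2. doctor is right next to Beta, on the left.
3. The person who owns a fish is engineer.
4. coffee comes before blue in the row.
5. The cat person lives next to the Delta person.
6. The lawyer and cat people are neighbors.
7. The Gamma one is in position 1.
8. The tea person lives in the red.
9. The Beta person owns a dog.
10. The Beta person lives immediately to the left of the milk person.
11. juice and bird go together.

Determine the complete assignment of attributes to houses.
Solution:

House | Team | Drink | Pet | Color | Profession
-----------------------------------------------
  1   | Gamma | juice | bird | green | doctor
  2   | Beta | coffee | dog | white | lawyer
  3   | Alpha | milk | cat | blue | teacher
  4   | Delta | tea | fish | red | engineer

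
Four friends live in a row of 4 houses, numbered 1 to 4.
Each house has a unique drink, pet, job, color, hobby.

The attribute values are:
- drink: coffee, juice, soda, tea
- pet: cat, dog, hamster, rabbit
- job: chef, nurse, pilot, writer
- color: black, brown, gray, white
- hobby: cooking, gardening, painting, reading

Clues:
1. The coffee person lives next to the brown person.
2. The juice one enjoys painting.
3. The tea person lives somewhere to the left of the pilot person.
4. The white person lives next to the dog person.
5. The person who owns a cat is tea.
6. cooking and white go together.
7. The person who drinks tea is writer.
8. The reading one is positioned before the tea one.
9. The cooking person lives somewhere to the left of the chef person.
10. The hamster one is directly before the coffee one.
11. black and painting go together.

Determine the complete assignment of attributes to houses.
Solution:

House | Drink | Pet | Job | Color | Hobby
-----------------------------------------
  1   | soda | hamster | nurse | white | cooking
  2   | coffee | dog | chef | gray | reading
  3   | tea | cat | writer | brown | gardening
  4   | juice | rabbit | pilot | black | painting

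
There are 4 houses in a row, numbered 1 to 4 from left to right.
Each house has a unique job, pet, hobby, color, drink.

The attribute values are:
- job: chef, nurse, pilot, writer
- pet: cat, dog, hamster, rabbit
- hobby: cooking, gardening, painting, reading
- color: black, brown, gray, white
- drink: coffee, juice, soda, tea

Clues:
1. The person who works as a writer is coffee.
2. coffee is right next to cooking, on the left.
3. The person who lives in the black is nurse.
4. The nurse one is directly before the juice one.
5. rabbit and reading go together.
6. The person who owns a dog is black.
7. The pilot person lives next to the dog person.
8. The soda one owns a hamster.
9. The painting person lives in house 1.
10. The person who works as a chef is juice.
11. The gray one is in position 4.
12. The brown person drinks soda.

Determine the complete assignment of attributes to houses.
Solution:

House | Job | Pet | Hobby | Color | Drink
-----------------------------------------
  1   | writer | cat | painting | white | coffee
  2   | pilot | hamster | cooking | brown | soda
  3   | nurse | dog | gardening | black | tea
  4   | chef | rabbit | reading | gray | juice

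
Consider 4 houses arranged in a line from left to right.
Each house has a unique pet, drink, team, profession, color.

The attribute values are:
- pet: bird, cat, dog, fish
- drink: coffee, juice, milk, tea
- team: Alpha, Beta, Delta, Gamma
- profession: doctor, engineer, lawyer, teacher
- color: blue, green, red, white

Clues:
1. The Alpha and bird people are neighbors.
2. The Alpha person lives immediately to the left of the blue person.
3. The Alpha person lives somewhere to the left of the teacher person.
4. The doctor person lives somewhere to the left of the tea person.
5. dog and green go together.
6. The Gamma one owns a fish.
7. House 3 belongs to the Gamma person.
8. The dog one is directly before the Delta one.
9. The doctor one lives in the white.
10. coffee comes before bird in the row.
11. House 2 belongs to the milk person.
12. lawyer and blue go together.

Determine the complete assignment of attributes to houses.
Solution:

House | Pet | Drink | Team | Profession | Color
-----------------------------------------------
  1   | dog | coffee | Alpha | engineer | green
  2   | bird | milk | Delta | lawyer | blue
  3   | fish | juice | Gamma | doctor | white
  4   | cat | tea | Beta | teacher | red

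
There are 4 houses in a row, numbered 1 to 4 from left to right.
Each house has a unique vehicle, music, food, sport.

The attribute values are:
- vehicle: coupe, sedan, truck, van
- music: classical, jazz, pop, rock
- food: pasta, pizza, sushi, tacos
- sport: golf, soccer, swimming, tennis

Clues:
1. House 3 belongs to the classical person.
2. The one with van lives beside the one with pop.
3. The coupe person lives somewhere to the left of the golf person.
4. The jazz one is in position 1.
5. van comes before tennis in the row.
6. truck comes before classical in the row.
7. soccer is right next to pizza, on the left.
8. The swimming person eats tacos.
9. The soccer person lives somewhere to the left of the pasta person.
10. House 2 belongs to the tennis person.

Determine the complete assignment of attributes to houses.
Solution:

House | Vehicle | Music | Food | Sport
--------------------------------------
  1   | van | jazz | sushi | soccer
  2   | truck | pop | pizza | tennis
  3   | coupe | classical | tacos | swimming
  4   | sedan | rock | pasta | golf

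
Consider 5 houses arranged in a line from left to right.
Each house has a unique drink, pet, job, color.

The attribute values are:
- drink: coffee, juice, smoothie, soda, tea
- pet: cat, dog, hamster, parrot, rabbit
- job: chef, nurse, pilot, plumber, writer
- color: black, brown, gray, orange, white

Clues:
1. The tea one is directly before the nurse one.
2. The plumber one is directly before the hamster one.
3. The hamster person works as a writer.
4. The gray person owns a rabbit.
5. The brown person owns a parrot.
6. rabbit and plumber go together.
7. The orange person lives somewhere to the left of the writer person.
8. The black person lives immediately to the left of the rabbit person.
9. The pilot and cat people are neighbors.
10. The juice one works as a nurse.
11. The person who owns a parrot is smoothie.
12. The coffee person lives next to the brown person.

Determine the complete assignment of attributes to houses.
Solution:

House | Drink | Pet | Job | Color
---------------------------------
  1   | tea | dog | pilot | orange
  2   | juice | cat | nurse | black
  3   | soda | rabbit | plumber | gray
  4   | coffee | hamster | writer | white
  5   | smoothie | parrot | chef | brown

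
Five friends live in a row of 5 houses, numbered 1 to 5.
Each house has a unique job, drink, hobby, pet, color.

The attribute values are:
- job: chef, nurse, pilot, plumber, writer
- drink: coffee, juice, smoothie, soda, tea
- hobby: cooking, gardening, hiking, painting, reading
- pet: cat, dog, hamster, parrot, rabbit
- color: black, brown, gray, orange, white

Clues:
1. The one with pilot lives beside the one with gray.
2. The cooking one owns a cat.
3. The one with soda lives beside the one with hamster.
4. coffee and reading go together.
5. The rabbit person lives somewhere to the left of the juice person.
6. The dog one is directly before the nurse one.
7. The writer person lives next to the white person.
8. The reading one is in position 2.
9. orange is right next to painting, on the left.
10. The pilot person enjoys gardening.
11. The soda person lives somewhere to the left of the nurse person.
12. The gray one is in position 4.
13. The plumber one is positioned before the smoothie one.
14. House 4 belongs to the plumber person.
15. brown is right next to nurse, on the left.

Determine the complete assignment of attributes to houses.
Solution:

House | Job | Drink | Hobby | Pet | Color
-----------------------------------------
  1   | writer | soda | hiking | dog | brown
  2   | nurse | coffee | reading | hamster | white
  3   | pilot | tea | gardening | rabbit | orange
  4   | plumber | juice | painting | parrot | gray
  5   | chef | smoothie | cooking | cat | black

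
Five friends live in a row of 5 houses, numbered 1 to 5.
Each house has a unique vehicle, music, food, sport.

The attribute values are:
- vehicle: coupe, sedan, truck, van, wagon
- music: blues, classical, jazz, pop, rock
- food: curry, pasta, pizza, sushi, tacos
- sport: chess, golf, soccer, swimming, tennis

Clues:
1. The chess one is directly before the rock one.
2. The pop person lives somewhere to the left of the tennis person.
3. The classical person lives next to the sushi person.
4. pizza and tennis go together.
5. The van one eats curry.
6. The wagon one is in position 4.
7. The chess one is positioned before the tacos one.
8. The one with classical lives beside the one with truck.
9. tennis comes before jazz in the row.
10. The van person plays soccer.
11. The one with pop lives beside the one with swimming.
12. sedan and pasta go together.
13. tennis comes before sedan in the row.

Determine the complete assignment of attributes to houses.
Solution:

House | Vehicle | Music | Food | Sport
--------------------------------------
  1   | van | classical | curry | soccer
  2   | truck | pop | sushi | chess
  3   | coupe | rock | tacos | swimming
  4   | wagon | blues | pizza | tennis
  5   | sedan | jazz | pasta | golf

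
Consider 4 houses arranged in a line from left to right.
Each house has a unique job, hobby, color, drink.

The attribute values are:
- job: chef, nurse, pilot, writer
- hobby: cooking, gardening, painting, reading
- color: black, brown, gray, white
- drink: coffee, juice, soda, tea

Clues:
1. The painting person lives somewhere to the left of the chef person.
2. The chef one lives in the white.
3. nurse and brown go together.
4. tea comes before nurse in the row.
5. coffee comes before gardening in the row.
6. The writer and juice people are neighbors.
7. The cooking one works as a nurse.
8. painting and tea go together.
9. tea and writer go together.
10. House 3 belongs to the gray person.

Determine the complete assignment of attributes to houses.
Solution:

House | Job | Hobby | Color | Drink
-----------------------------------
  1   | writer | painting | black | tea
  2   | nurse | cooking | brown | juice
  3   | pilot | reading | gray | coffee
  4   | chef | gardening | white | soda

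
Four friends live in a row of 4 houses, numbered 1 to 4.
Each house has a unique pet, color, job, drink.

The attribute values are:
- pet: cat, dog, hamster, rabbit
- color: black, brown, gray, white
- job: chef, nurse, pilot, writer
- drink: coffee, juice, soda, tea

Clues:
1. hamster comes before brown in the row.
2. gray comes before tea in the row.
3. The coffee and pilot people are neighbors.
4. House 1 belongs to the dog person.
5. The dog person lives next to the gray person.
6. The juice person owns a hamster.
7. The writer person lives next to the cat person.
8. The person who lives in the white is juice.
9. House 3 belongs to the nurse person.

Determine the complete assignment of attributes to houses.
Solution:

House | Pet | Color | Job | Drink
---------------------------------
  1   | dog | black | writer | coffee
  2   | cat | gray | pilot | soda
  3   | hamster | white | nurse | juice
  4   | rabbit | brown | chef | tea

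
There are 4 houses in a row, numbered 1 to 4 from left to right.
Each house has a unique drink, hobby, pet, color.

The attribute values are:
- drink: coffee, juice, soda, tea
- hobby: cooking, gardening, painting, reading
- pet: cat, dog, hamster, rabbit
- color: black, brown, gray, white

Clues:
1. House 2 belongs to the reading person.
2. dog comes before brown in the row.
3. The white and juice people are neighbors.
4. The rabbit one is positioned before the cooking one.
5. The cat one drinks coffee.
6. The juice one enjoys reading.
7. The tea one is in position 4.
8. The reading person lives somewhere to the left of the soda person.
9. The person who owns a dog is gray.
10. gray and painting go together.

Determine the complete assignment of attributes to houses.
Solution:

House | Drink | Hobby | Pet | Color
-----------------------------------
  1   | coffee | gardening | cat | white
  2   | juice | reading | rabbit | black
  3   | soda | painting | dog | gray
  4   | tea | cooking | hamster | brown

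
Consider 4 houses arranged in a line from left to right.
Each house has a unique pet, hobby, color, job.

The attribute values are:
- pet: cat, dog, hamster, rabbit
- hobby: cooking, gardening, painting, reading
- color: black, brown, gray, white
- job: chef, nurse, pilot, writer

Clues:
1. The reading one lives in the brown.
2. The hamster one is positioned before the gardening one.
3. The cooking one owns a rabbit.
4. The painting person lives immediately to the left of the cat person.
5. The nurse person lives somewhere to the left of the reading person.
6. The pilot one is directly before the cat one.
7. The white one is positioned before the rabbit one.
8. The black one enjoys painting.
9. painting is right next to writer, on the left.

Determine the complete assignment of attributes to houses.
Solution:

House | Pet | Hobby | Color | Job
---------------------------------
  1   | hamster | painting | black | pilot
  2   | cat | gardening | white | writer
  3   | rabbit | cooking | gray | nurse
  4   | dog | reading | brown | chef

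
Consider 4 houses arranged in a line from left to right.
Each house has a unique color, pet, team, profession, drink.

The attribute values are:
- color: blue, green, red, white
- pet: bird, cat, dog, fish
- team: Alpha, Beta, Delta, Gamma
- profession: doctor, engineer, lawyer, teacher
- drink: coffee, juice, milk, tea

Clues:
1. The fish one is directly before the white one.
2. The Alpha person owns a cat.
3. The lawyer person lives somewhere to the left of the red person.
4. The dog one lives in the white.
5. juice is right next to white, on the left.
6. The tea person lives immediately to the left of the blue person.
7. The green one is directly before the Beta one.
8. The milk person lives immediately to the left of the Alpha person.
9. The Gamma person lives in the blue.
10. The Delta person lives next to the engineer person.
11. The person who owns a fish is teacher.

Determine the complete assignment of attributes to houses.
Solution:

House | Color | Pet | Team | Profession | Drink
-----------------------------------------------
  1   | green | fish | Delta | teacher | juice
  2   | white | dog | Beta | engineer | tea
  3   | blue | bird | Gamma | lawyer | milk
  4   | red | cat | Alpha | doctor | coffee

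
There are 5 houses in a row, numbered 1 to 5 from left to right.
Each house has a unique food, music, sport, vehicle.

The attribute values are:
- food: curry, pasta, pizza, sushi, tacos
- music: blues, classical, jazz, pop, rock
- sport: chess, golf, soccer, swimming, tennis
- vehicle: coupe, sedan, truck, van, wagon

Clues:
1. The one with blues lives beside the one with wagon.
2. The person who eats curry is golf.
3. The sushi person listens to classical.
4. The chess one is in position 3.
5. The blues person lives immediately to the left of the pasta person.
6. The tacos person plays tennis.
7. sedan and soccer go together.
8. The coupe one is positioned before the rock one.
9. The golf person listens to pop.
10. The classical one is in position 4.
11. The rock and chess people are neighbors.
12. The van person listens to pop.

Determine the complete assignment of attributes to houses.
Solution:

House | Food | Music | Sport | Vehicle
--------------------------------------
  1   | tacos | blues | tennis | coupe
  2   | pasta | rock | swimming | wagon
  3   | pizza | jazz | chess | truck
  4   | sushi | classical | soccer | sedan
  5   | curry | pop | golf | van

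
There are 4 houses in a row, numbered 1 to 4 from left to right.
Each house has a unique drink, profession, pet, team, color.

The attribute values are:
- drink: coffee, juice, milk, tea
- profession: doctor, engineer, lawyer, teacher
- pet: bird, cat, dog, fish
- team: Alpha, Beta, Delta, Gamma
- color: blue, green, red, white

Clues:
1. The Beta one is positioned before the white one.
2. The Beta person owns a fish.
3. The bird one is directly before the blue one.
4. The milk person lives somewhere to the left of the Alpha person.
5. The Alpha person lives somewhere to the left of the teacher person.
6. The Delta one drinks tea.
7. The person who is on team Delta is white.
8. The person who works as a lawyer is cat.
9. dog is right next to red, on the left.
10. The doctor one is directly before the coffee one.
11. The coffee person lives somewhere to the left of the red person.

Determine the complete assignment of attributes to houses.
Solution:

House | Drink | Profession | Pet | Team | Color
-----------------------------------------------
  1   | milk | doctor | bird | Gamma | green
  2   | coffee | engineer | dog | Alpha | blue
  3   | juice | teacher | fish | Beta | red
  4   | tea | lawyer | cat | Delta | white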